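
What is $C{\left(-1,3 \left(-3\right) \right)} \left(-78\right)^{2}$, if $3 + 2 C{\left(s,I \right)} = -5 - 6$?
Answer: $-42588$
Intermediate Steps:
$C{\left(s,I \right)} = -7$ ($C{\left(s,I \right)} = - \frac{3}{2} + \frac{-5 - 6}{2} = - \frac{3}{2} + \frac{1}{2} \left(-11\right) = - \frac{3}{2} - \frac{11}{2} = -7$)
$C{\left(-1,3 \left(-3\right) \right)} \left(-78\right)^{2} = - 7 \left(-78\right)^{2} = \left(-7\right) 6084 = -42588$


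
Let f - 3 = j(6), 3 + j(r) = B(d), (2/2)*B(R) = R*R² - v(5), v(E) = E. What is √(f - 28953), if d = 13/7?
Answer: I*√69512779/49 ≈ 170.15*I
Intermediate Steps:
d = 13/7 (d = 13*(⅐) = 13/7 ≈ 1.8571)
B(R) = -5 + R³ (B(R) = R*R² - 1*5 = R³ - 5 = -5 + R³)
j(r) = -547/343 (j(r) = -3 + (-5 + (13/7)³) = -3 + (-5 + 2197/343) = -3 + 482/343 = -547/343)
f = 482/343 (f = 3 - 547/343 = 482/343 ≈ 1.4052)
√(f - 28953) = √(482/343 - 28953) = √(-9930397/343) = I*√69512779/49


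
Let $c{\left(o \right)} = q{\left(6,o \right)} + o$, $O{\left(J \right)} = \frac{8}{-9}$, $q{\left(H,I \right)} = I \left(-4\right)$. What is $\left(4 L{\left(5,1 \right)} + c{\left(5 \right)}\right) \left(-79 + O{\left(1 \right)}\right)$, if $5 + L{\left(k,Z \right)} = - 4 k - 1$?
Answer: $\frac{85561}{9} \approx 9506.8$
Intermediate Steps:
$L{\left(k,Z \right)} = -6 - 4 k$ ($L{\left(k,Z \right)} = -5 - \left(1 + 4 k\right) = -6 - 4 k$)
$q{\left(H,I \right)} = - 4 I$
$O{\left(J \right)} = - \frac{8}{9}$ ($O{\left(J \right)} = 8 \left(- \frac{1}{9}\right) = - \frac{8}{9}$)
$c{\left(o \right)} = - 3 o$ ($c{\left(o \right)} = - 4 o + o = - 3 o$)
$\left(4 L{\left(5,1 \right)} + c{\left(5 \right)}\right) \left(-79 + O{\left(1 \right)}\right) = \left(4 \left(-6 - 20\right) - 15\right) \left(-79 - \frac{8}{9}\right) = \left(4 \left(-6 - 20\right) - 15\right) \left(- \frac{719}{9}\right) = \left(4 \left(-26\right) - 15\right) \left(- \frac{719}{9}\right) = \left(-104 - 15\right) \left(- \frac{719}{9}\right) = \left(-119\right) \left(- \frac{719}{9}\right) = \frac{85561}{9}$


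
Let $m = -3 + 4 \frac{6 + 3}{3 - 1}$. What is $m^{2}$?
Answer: $225$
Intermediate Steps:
$m = 15$ ($m = -3 + 4 \cdot \frac{9}{2} = -3 + 18 = 15$)
$m^{2} = 15^{2} = 225$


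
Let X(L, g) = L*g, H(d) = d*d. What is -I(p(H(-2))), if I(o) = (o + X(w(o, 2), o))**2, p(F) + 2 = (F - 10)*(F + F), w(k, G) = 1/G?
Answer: -5625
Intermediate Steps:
H(d) = d**2
p(F) = -2 + 2*F*(-10 + F) (p(F) = -2 + (F - 10)*(F + F) = -2 + (-10 + F)*(2*F) = -2 + 2*F*(-10 + F))
I(o) = 9*o**2/4 (I(o) = (o + o/2)**2 = (3*o/2)**2 = 9*o**2/4)
-I(p(H(-2))) = -9*(-2 - 20*(-2)**2 + 2*((-2)**2)**2)**2/4 = -9*(-2 - 20*4 + 2*4**2)**2/4 = -9*(-2 - 80 + 2*16)**2/4 = -9*(-2 - 80 + 32)**2/4 = -9*(-50)**2/4 = -9*2500/4 = -1*5625 = -5625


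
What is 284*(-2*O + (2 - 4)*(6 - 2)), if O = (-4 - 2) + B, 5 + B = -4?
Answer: 6248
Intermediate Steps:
B = -9 (B = -5 - 4 = -9)
O = -15 (O = (-4 - 2) - 9 = -6 - 9 = -15)
284*(-2*O + (2 - 4)*(6 - 2)) = 284*(-2*(-15) + (2 - 4)*(6 - 2)) = 284*(30 - 2*4) = 284*(30 - 8) = 284*22 = 6248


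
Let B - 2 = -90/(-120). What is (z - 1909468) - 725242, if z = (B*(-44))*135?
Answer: -2651045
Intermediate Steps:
B = 11/4 (B = 2 - 90/(-120) = 2 - 90*(-1/120) = 2 + ¾ = 11/4 ≈ 2.7500)
z = -16335 (z = ((11/4)*(-44))*135 = -121*135 = -16335)
(z - 1909468) - 725242 = (-16335 - 1909468) - 725242 = -1925803 - 725242 = -2651045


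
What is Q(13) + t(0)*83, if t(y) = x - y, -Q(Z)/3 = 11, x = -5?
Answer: -448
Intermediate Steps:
Q(Z) = -33 (Q(Z) = -3*11 = -33)
t(y) = -5 - y
Q(13) + t(0)*83 = -33 + (-5 - 1*0)*83 = -33 + (-5 + 0)*83 = -33 - 5*83 = -33 - 415 = -448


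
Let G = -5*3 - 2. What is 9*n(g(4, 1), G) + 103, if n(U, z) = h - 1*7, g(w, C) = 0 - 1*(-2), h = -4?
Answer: 4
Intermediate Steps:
g(w, C) = 2 (g(w, C) = 0 + 2 = 2)
G = -17 (G = -15 - 2 = -17)
n(U, z) = -11 (n(U, z) = -4 - 1*7 = -4 - 7 = -11)
9*n(g(4, 1), G) + 103 = 9*(-11) + 103 = -99 + 103 = 4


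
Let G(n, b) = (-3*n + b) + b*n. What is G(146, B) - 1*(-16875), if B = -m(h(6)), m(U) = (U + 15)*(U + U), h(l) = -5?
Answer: 31137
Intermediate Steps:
m(U) = 2*U*(15 + U) (m(U) = (15 + U)*(2*U) = 2*U*(15 + U))
B = 100 (B = -2*(-5)*(15 - 5) = -2*(-5)*10 = -1*(-100) = 100)
G(n, b) = b - 3*n + b*n (G(n, b) = (b - 3*n) + b*n = b - 3*n + b*n)
G(146, B) - 1*(-16875) = (100 - 3*146 + 100*146) - 1*(-16875) = (100 - 438 + 14600) + 16875 = 14262 + 16875 = 31137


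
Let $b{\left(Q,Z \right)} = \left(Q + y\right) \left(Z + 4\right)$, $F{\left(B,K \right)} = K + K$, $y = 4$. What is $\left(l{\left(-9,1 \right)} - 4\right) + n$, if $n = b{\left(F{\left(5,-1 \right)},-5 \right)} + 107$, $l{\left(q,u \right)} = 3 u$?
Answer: $104$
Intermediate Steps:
$F{\left(B,K \right)} = 2 K$
$b{\left(Q,Z \right)} = \left(4 + Q\right) \left(4 + Z\right)$ ($b{\left(Q,Z \right)} = \left(Q + 4\right) \left(Z + 4\right) = \left(4 + Q\right) \left(4 + Z\right)$)
$n = 105$ ($n = \left(16 + 4 \cdot 2 \left(-1\right) + 4 \left(-5\right) + 2 \left(-1\right) \left(-5\right)\right) + 107 = \left(16 + 4 \left(-2\right) - 20 - -10\right) + 107 = \left(16 - 8 - 20 + 10\right) + 107 = -2 + 107 = 105$)
$\left(l{\left(-9,1 \right)} - 4\right) + n = \left(3 \cdot 1 - 4\right) + 105 = \left(3 - 4\right) + 105 = -1 + 105 = 104$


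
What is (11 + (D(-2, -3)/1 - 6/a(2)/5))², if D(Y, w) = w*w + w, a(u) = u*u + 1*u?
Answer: 7056/25 ≈ 282.24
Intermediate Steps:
a(u) = u + u² (a(u) = u² + u = u + u²)
D(Y, w) = w + w² (D(Y, w) = w² + w = w + w²)
(11 + (D(-2, -3)/1 - 6/a(2)/5))² = (11 + (-3*(1 - 3)/1 - 6*1/(2*(1 + 2))/5))² = (11 + (-3*(-2)*1 - 6/(2*3)*(⅕)))² = (11 + (6*1 - 6/6*(⅕)))² = (11 + (6 - 6*⅙*(⅕)))² = (11 + (6 - 1*⅕))² = (11 + (6 - ⅕))² = (11 + 29/5)² = (84/5)² = 7056/25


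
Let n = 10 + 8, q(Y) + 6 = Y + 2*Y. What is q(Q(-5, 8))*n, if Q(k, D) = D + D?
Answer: 756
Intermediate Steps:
Q(k, D) = 2*D
q(Y) = -6 + 3*Y (q(Y) = -6 + (Y + 2*Y) = -6 + 3*Y)
n = 18
q(Q(-5, 8))*n = (-6 + 3*(2*8))*18 = (-6 + 3*16)*18 = (-6 + 48)*18 = 42*18 = 756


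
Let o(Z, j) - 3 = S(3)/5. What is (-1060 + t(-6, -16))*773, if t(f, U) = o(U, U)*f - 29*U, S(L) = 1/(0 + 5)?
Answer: -11870188/25 ≈ -4.7481e+5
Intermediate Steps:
S(L) = ⅕ (S(L) = 1/5 = ⅕)
o(Z, j) = 76/25 (o(Z, j) = 3 + (⅕)/5 = 3 + (⅕)*(⅕) = 3 + 1/25 = 76/25)
t(f, U) = -29*U + 76*f/25 (t(f, U) = 76*f/25 - 29*U = -29*U + 76*f/25)
(-1060 + t(-6, -16))*773 = (-1060 + (-29*(-16) + (76/25)*(-6)))*773 = (-1060 + (464 - 456/25))*773 = (-1060 + 11144/25)*773 = -15356/25*773 = -11870188/25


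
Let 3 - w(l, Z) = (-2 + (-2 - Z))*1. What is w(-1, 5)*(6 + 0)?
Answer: 72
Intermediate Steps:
w(l, Z) = 7 + Z (w(l, Z) = 3 - (-2 + (-2 - Z)) = 3 - (-4 - Z) = 3 + (4 + Z) = 7 + Z)
w(-1, 5)*(6 + 0) = (7 + 5)*(6 + 0) = 12*6 = 72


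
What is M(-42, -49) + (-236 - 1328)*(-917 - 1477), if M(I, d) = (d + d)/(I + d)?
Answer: 48674822/13 ≈ 3.7442e+6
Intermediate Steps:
M(I, d) = 2*d/(I + d) (M(I, d) = (2*d)/(I + d) = 2*d/(I + d))
M(-42, -49) + (-236 - 1328)*(-917 - 1477) = 2*(-49)/(-42 - 49) + (-236 - 1328)*(-917 - 1477) = 2*(-49)/(-91) - 1564*(-2394) = 2*(-49)*(-1/91) + 3744216 = 14/13 + 3744216 = 48674822/13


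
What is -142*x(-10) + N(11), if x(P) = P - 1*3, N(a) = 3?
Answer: 1849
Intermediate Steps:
x(P) = -3 + P (x(P) = P - 3 = -3 + P)
-142*x(-10) + N(11) = -142*(-3 - 10) + 3 = -142*(-13) + 3 = 1846 + 3 = 1849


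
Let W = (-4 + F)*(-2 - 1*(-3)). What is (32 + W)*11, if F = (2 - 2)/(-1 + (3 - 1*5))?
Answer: 308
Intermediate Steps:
F = 0 (F = 0/(-1 + (3 - 5)) = 0/(-1 - 2) = 0/(-3) = 0*(-⅓) = 0)
W = -4 (W = (-4 + 0)*(-2 - 1*(-3)) = -4*(-2 + 3) = -4*1 = -4)
(32 + W)*11 = (32 - 4)*11 = 28*11 = 308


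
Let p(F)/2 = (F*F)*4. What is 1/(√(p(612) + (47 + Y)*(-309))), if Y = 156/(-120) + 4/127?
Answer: √4810024198830/3787420629 ≈ 0.00057907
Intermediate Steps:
p(F) = 8*F² (p(F) = 2*((F*F)*4) = 2*(F²*4) = 2*(4*F²) = 8*F²)
Y = -1611/1270 (Y = 156*(-1/120) + 4*(1/127) = -13/10 + 4/127 = -1611/1270 ≈ -1.2685)
1/(√(p(612) + (47 + Y)*(-309))) = 1/(√(8*612² + (47 - 1611/1270)*(-309))) = 1/(√(8*374544 + (58079/1270)*(-309))) = 1/(√(2996352 - 17946411/1270)) = 1/(√(3787420629/1270)) = 1/(√4810024198830/1270) = √4810024198830/3787420629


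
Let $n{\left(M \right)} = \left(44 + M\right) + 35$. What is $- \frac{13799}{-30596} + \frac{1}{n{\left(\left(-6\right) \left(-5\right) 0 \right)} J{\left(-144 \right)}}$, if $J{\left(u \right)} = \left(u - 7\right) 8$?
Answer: $\frac{329208893}{729959368} \approx 0.451$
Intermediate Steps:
$J{\left(u \right)} = -56 + 8 u$ ($J{\left(u \right)} = \left(-7 + u\right) 8 = -56 + 8 u$)
$n{\left(M \right)} = 79 + M$
$- \frac{13799}{-30596} + \frac{1}{n{\left(\left(-6\right) \left(-5\right) 0 \right)} J{\left(-144 \right)}} = - \frac{13799}{-30596} + \frac{1}{\left(79 + \left(-6\right) \left(-5\right) 0\right) \left(-56 + 8 \left(-144\right)\right)} = \left(-13799\right) \left(- \frac{1}{30596}\right) + \frac{1}{\left(79 + 30 \cdot 0\right) \left(-56 - 1152\right)} = \frac{13799}{30596} + \frac{1}{\left(79 + 0\right) \left(-1208\right)} = \frac{13799}{30596} + \frac{1}{79} \left(- \frac{1}{1208}\right) = \frac{13799}{30596} - \frac{1}{95432} = \frac{329208893}{729959368}$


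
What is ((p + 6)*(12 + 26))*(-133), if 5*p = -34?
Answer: 20216/5 ≈ 4043.2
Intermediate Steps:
p = -34/5 (p = (⅕)*(-34) = -34/5 ≈ -6.8000)
((p + 6)*(12 + 26))*(-133) = ((-34/5 + 6)*(12 + 26))*(-133) = -⅘*38*(-133) = -152/5*(-133) = 20216/5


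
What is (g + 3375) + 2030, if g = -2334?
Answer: 3071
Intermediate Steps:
(g + 3375) + 2030 = (-2334 + 3375) + 2030 = 1041 + 2030 = 3071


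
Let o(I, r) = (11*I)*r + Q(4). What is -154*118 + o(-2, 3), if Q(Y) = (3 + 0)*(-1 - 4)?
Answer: -18253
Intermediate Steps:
Q(Y) = -15 (Q(Y) = 3*(-5) = -15)
o(I, r) = -15 + 11*I*r (o(I, r) = (11*I)*r - 15 = 11*I*r - 15 = -15 + 11*I*r)
-154*118 + o(-2, 3) = -154*118 + (-15 + 11*(-2)*3) = -18172 + (-15 - 66) = -18172 - 81 = -18253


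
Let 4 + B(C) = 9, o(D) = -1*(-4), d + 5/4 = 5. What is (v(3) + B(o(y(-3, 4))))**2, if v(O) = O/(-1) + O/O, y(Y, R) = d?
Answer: 9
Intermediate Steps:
d = 15/4 (d = -5/4 + 5 = 15/4 ≈ 3.7500)
y(Y, R) = 15/4
o(D) = 4
v(O) = 1 - O (v(O) = O*(-1) + 1 = -O + 1 = 1 - O)
B(C) = 5 (B(C) = -4 + 9 = 5)
(v(3) + B(o(y(-3, 4))))**2 = ((1 - 1*3) + 5)**2 = ((1 - 3) + 5)**2 = (-2 + 5)**2 = 3**2 = 9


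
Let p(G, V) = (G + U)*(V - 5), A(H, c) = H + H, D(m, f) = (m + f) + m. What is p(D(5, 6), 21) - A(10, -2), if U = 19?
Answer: 540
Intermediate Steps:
D(m, f) = f + 2*m (D(m, f) = (f + m) + m = f + 2*m)
A(H, c) = 2*H
p(G, V) = (-5 + V)*(19 + G) (p(G, V) = (G + 19)*(V - 5) = (19 + G)*(-5 + V) = (-5 + V)*(19 + G))
p(D(5, 6), 21) - A(10, -2) = (-95 - 5*(6 + 2*5) + 19*21 + (6 + 2*5)*21) - 2*10 = (-95 - 5*(6 + 10) + 399 + (6 + 10)*21) - 1*20 = (-95 - 5*16 + 399 + 16*21) - 20 = (-95 - 80 + 399 + 336) - 20 = 560 - 20 = 540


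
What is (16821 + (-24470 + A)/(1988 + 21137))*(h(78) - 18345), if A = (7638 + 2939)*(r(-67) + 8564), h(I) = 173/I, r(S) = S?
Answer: -114180901986998/300625 ≈ -3.7981e+8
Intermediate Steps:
A = 89872769 (A = (7638 + 2939)*(-67 + 8564) = 10577*8497 = 89872769)
(16821 + (-24470 + A)/(1988 + 21137))*(h(78) - 18345) = (16821 + (-24470 + 89872769)/(1988 + 21137))*(173/78 - 18345) = (16821 + 89848299/23125)*(173*(1/78) - 18345) = (16821 + 89848299*(1/23125))*(173/78 - 18345) = (16821 + 89848299/23125)*(-1430737/78) = (478833924/23125)*(-1430737/78) = -114180901986998/300625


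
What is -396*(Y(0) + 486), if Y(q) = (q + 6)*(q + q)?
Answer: -192456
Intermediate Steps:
Y(q) = 2*q*(6 + q) (Y(q) = (6 + q)*(2*q) = 2*q*(6 + q))
-396*(Y(0) + 486) = -396*(2*0*(6 + 0) + 486) = -396*(2*0*6 + 486) = -396*(0 + 486) = -396*486 = -192456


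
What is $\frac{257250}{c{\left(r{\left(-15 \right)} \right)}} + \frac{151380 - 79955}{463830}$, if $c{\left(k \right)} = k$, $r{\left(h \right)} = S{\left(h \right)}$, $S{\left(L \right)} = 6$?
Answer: $\frac{3977356535}{92766} \approx 42875.0$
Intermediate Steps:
$r{\left(h \right)} = 6$
$\frac{257250}{c{\left(r{\left(-15 \right)} \right)}} + \frac{151380 - 79955}{463830} = \frac{257250}{6} + \frac{151380 - 79955}{463830} = 257250 \cdot \frac{1}{6} + \left(151380 - 79955\right) \frac{1}{463830} = 42875 + 71425 \cdot \frac{1}{463830} = 42875 + \frac{14285}{92766} = \frac{3977356535}{92766}$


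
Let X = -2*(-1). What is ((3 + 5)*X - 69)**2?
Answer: 2809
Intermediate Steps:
X = 2
((3 + 5)*X - 69)**2 = ((3 + 5)*2 - 69)**2 = (8*2 - 69)**2 = (16 - 69)**2 = (-53)**2 = 2809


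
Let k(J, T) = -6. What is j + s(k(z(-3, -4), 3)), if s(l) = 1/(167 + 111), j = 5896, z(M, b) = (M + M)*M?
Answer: 1639089/278 ≈ 5896.0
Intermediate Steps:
z(M, b) = 2*M² (z(M, b) = (2*M)*M = 2*M²)
s(l) = 1/278
j + s(k(z(-3, -4), 3)) = 5896 + 1/278 = 1639089/278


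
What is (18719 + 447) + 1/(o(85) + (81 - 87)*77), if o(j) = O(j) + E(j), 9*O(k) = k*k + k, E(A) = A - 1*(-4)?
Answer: 75763207/3953 ≈ 19166.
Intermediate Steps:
E(A) = 4 + A (E(A) = A + 4 = 4 + A)
O(k) = k/9 + k**2/9 (O(k) = (k*k + k)/9 = (k**2 + k)/9 = (k + k**2)/9 = k/9 + k**2/9)
o(j) = 4 + j + j*(1 + j)/9 (o(j) = j*(1 + j)/9 + (4 + j) = 4 + j + j*(1 + j)/9)
(18719 + 447) + 1/(o(85) + (81 - 87)*77) = (18719 + 447) + 1/((4 + (1/9)*85**2 + (10/9)*85) + (81 - 87)*77) = 19166 + 1/((4 + (1/9)*7225 + 850/9) - 6*77) = 19166 + 1/((4 + 7225/9 + 850/9) - 462) = 19166 + 1/(8111/9 - 462) = 19166 + 1/(3953/9) = 19166 + 9/3953 = 75763207/3953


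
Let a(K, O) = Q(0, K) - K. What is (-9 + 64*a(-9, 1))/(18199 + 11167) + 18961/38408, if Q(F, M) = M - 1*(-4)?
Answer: 283147751/563944664 ≈ 0.50208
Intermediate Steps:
Q(F, M) = 4 + M (Q(F, M) = M + 4 = 4 + M)
a(K, O) = 4 (a(K, O) = (4 + K) - K = 4)
(-9 + 64*a(-9, 1))/(18199 + 11167) + 18961/38408 = (-9 + 64*4)/(18199 + 11167) + 18961/38408 = (-9 + 256)/29366 + 18961*(1/38408) = 247*(1/29366) + 18961/38408 = 247/29366 + 18961/38408 = 283147751/563944664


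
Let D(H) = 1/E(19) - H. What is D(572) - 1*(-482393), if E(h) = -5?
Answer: 2409104/5 ≈ 4.8182e+5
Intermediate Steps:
D(H) = -⅕ - H (D(H) = 1/(-5) - H = -⅕ - H)
D(572) - 1*(-482393) = (-⅕ - 1*572) - 1*(-482393) = (-⅕ - 572) + 482393 = -2861/5 + 482393 = 2409104/5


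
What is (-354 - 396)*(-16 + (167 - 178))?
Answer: 20250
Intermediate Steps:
(-354 - 396)*(-16 + (167 - 178)) = -750*(-16 - 11) = -750*(-27) = 20250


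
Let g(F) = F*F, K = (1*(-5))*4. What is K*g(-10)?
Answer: -2000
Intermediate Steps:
K = -20 (K = -5*4 = -20)
g(F) = F**2
K*g(-10) = -20*(-10)**2 = -20*100 = -2000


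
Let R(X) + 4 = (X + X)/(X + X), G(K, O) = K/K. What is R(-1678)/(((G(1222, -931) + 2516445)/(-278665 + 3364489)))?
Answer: -4628736/1258223 ≈ -3.6788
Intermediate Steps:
G(K, O) = 1
R(X) = -3 (R(X) = -4 + (X + X)/(X + X) = -4 + (2*X)/((2*X)) = -4 + (2*X)*(1/(2*X)) = -4 + 1 = -3)
R(-1678)/(((G(1222, -931) + 2516445)/(-278665 + 3364489))) = -3*(-278665 + 3364489)/(1 + 2516445) = -3/(2516446/3085824) = -3/(2516446*(1/3085824)) = -3/1258223/1542912 = -3*1542912/1258223 = -4628736/1258223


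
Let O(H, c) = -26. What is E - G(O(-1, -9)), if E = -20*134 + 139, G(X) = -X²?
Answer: -1865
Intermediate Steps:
E = -2541 (E = -2680 + 139 = -2541)
E - G(O(-1, -9)) = -2541 - (-1)*(-26)² = -2541 - (-1)*676 = -2541 - 1*(-676) = -2541 + 676 = -1865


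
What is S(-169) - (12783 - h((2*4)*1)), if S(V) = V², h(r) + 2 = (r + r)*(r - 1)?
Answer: 15888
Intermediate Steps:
h(r) = -2 + 2*r*(-1 + r) (h(r) = -2 + (r + r)*(r - 1) = -2 + (2*r)*(-1 + r) = -2 + 2*r*(-1 + r))
S(-169) - (12783 - h((2*4)*1)) = (-169)² - (12783 - (-2 - 2*2*4 + 2*((2*4)*1)²)) = 28561 - (12783 - (-2 - 16 + 2*(8*1)²)) = 28561 - (12783 - (-2 - 2*8 + 2*8²)) = 28561 - (12783 - (-2 - 16 + 2*64)) = 28561 - (12783 - (-2 - 16 + 128)) = 28561 - (12783 - 1*110) = 28561 - (12783 - 110) = 28561 - 1*12673 = 28561 - 12673 = 15888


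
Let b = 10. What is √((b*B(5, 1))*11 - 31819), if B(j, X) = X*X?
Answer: I*√31709 ≈ 178.07*I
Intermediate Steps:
B(j, X) = X²
√((b*B(5, 1))*11 - 31819) = √((10*1²)*11 - 31819) = √((10*1)*11 - 31819) = √(10*11 - 31819) = √(110 - 31819) = √(-31709) = I*√31709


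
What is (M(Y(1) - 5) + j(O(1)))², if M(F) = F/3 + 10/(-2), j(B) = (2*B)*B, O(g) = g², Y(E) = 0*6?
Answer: 196/9 ≈ 21.778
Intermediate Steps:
Y(E) = 0
j(B) = 2*B²
M(F) = -5 + F/3 (M(F) = F*(⅓) + 10*(-½) = F/3 - 5 = -5 + F/3)
(M(Y(1) - 5) + j(O(1)))² = ((-5 + (0 - 5)/3) + 2*(1²)²)² = ((-5 + (⅓)*(-5)) + 2*1²)² = ((-5 - 5/3) + 2*1)² = (-20/3 + 2)² = (-14/3)² = 196/9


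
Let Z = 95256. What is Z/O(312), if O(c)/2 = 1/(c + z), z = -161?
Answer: 7191828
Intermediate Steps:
O(c) = 2/(-161 + c) (O(c) = 2/(c - 161) = 2/(-161 + c))
Z/O(312) = 95256/((2/(-161 + 312))) = 95256/((2/151)) = 95256/((2*(1/151))) = 95256/(2/151) = 95256*(151/2) = 7191828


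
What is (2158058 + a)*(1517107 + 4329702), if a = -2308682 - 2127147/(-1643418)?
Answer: -482432032223883055/547806 ≈ -8.8066e+11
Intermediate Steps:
a = -1264709142643/547806 (a = -2308682 - 2127147*(-1)/1643418 = -2308682 - 1*(-709049/547806) = -2308682 + 709049/547806 = -1264709142643/547806 ≈ -2.3087e+6)
(2158058 + a)*(1517107 + 4329702) = (2158058 - 1264709142643/547806)*(1517107 + 4329702) = -82512021895/547806*5846809 = -482432032223883055/547806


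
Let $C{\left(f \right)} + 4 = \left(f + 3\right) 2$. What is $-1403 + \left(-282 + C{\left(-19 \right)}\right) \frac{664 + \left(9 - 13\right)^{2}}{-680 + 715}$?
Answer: $- \frac{53069}{7} \approx -7581.3$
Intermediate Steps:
$C{\left(f \right)} = 2 + 2 f$ ($C{\left(f \right)} = -4 + \left(f + 3\right) 2 = -4 + \left(3 + f\right) 2 = -4 + \left(6 + 2 f\right) = 2 + 2 f$)
$-1403 + \left(-282 + C{\left(-19 \right)}\right) \frac{664 + \left(9 - 13\right)^{2}}{-680 + 715} = -1403 + \left(-282 + \left(2 + 2 \left(-19\right)\right)\right) \frac{664 + \left(9 - 13\right)^{2}}{-680 + 715} = -1403 + \left(-282 + \left(2 - 38\right)\right) \frac{664 + \left(-4\right)^{2}}{35} = -1403 + \left(-282 - 36\right) \left(664 + 16\right) \frac{1}{35} = -1403 - 318 \cdot 680 \cdot \frac{1}{35} = -1403 - \frac{43248}{7} = - \frac{53069}{7}$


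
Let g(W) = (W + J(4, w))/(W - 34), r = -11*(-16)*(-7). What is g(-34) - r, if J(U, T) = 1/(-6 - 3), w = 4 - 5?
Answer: 754291/612 ≈ 1232.5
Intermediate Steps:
r = -1232 (r = 176*(-7) = -1232)
w = -1
J(U, T) = -⅑ (J(U, T) = 1/(-9) = -⅑)
g(W) = (-⅑ + W)/(-34 + W) (g(W) = (W - ⅑)/(W - 34) = (-⅑ + W)/(-34 + W))
g(-34) - r = (-⅑ - 34)/(-34 - 34) - 1*(-1232) = -307/9/(-68) + 1232 = -1/68*(-307/9) + 1232 = 307/612 + 1232 = 754291/612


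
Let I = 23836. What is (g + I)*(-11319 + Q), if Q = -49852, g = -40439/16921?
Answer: -24669561873407/16921 ≈ -1.4579e+9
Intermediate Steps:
g = -40439/16921 (g = -40439*1/16921 = -40439/16921 ≈ -2.3899)
(g + I)*(-11319 + Q) = (-40439/16921 + 23836)*(-11319 - 49852) = (403288517/16921)*(-61171) = -24669561873407/16921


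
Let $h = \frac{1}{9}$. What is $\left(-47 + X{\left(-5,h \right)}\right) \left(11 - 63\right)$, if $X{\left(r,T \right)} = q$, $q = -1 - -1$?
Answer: $2444$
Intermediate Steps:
$h = \frac{1}{9} \approx 0.11111$
$q = 0$ ($q = -1 + 1 = 0$)
$X{\left(r,T \right)} = 0$
$\left(-47 + X{\left(-5,h \right)}\right) \left(11 - 63\right) = \left(-47 + 0\right) \left(11 - 63\right) = \left(-47\right) \left(-52\right) = 2444$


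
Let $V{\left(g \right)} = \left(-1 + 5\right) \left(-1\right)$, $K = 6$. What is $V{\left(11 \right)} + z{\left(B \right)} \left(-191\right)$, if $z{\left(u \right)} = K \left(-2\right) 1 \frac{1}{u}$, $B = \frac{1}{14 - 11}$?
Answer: $6872$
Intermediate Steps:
$V{\left(g \right)} = -4$ ($V{\left(g \right)} = 4 \left(-1\right) = -4$)
$B = \frac{1}{3} \approx 0.33333$
$z{\left(u \right)} = - \frac{12}{u}$ ($z{\left(u \right)} = 6 \left(-2\right) 1 \frac{1}{u} = - \frac{12}{u}$)
$V{\left(11 \right)} + z{\left(B \right)} \left(-191\right) = -4 + - 12 \frac{1}{\frac{1}{3}} \left(-191\right) = -4 + \left(-12\right) 3 \left(-191\right) = -4 - -6876 = -4 + 6876 = 6872$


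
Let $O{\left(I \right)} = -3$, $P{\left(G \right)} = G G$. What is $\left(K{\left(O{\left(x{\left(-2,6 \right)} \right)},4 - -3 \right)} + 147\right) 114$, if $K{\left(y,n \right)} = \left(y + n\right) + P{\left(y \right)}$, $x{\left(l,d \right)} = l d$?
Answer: $18240$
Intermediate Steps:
$P{\left(G \right)} = G^{2}$
$x{\left(l,d \right)} = d l$
$K{\left(y,n \right)} = n + y + y^{2}$ ($K{\left(y,n \right)} = \left(y + n\right) + y^{2} = \left(n + y\right) + y^{2} = n + y + y^{2}$)
$\left(K{\left(O{\left(x{\left(-2,6 \right)} \right)},4 - -3 \right)} + 147\right) 114 = \left(\left(\left(4 - -3\right) - 3 + \left(-3\right)^{2}\right) + 147\right) 114 = \left(\left(\left(4 + 3\right) - 3 + 9\right) + 147\right) 114 = \left(\left(7 - 3 + 9\right) + 147\right) 114 = \left(13 + 147\right) 114 = 160 \cdot 114 = 18240$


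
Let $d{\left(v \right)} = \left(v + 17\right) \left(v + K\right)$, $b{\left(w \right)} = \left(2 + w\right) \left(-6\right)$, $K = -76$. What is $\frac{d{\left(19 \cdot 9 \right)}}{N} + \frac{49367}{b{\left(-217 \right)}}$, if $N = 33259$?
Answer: $\frac{1664936453}{42904110} \approx 38.806$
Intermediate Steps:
$b{\left(w \right)} = -12 - 6 w$
$d{\left(v \right)} = \left(-76 + v\right) \left(17 + v\right)$ ($d{\left(v \right)} = \left(v + 17\right) \left(v - 76\right) = \left(17 + v\right) \left(-76 + v\right) = \left(-76 + v\right) \left(17 + v\right)$)
$\frac{d{\left(19 \cdot 9 \right)}}{N} + \frac{49367}{b{\left(-217 \right)}} = \frac{-1292 + \left(19 \cdot 9\right)^{2} - 59 \cdot 19 \cdot 9}{33259} + \frac{49367}{-12 - -1302} = \left(-1292 + 171^{2} - 10089\right) \frac{1}{33259} + \frac{49367}{-12 + 1302} = \left(-1292 + 29241 - 10089\right) \frac{1}{33259} + \frac{49367}{1290} = 17860 \cdot \frac{1}{33259} + 49367 \cdot \frac{1}{1290} = \frac{17860}{33259} + \frac{49367}{1290} = \frac{1664936453}{42904110}$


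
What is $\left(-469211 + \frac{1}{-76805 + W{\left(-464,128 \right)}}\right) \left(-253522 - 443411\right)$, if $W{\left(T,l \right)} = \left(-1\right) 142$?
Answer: $\frac{8387444347588398}{25649} \approx 3.2701 \cdot 10^{11}$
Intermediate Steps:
$W{\left(T,l \right)} = -142$
$\left(-469211 + \frac{1}{-76805 + W{\left(-464,128 \right)}}\right) \left(-253522 - 443411\right) = \left(-469211 + \frac{1}{-76805 - 142}\right) \left(-253522 - 443411\right) = \left(-469211 + \frac{1}{-76947}\right) \left(-696933\right) = \left(-469211 - \frac{1}{76947}\right) \left(-696933\right) = \left(- \frac{36104378818}{76947}\right) \left(-696933\right) = \frac{8387444347588398}{25649}$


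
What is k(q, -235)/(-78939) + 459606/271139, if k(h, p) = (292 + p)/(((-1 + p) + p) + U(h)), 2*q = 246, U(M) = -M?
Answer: 653055552943/385261947378 ≈ 1.6951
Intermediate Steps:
q = 123 (q = (½)*246 = 123)
k(h, p) = (292 + p)/(-1 - h + 2*p) (k(h, p) = (292 + p)/(((-1 + p) + p) - h) = (292 + p)/((-1 + 2*p) - h) = (292 + p)/(-1 - h + 2*p))
k(q, -235)/(-78939) + 459606/271139 = ((292 - 235)/(-1 - 1*123 + 2*(-235)))/(-78939) + 459606/271139 = (57/(-1 - 123 - 470))*(-1/78939) + 459606*(1/271139) = (57/(-594))*(-1/78939) + 459606/271139 = -1/594*57*(-1/78939) + 459606/271139 = -19/198*(-1/78939) + 459606/271139 = 19/15629922 + 459606/271139 = 653055552943/385261947378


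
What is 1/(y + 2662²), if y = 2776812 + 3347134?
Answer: 1/13210190 ≈ 7.5699e-8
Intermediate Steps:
y = 6123946
1/(y + 2662²) = 1/(6123946 + 2662²) = 1/(6123946 + 7086244) = 1/13210190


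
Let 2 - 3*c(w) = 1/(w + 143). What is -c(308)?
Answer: -901/1353 ≈ -0.66593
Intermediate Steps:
c(w) = 2/3 - 1/(3*(143 + w)) (c(w) = 2/3 - 1/(3*(w + 143)) = 2/3 - 1/(3*(143 + w)))
-c(308) = -(285 + 2*308)/(3*(143 + 308)) = -(285 + 616)/(3*451) = -901/(3*451) = -1*901/1353 = -901/1353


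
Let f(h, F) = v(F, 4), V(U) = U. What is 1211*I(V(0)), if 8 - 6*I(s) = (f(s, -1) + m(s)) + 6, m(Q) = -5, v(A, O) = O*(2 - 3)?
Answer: 13321/6 ≈ 2220.2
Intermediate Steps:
v(A, O) = -O (v(A, O) = O*(-1) = -O)
f(h, F) = -4 (f(h, F) = -1*4 = -4)
I(s) = 11/6 (I(s) = 4/3 - ((-4 - 5) + 6)/6 = 4/3 - (-9 + 6)/6 = 4/3 - ⅙*(-3) = 4/3 + ½ = 11/6)
1211*I(V(0)) = 1211*(11/6) = 13321/6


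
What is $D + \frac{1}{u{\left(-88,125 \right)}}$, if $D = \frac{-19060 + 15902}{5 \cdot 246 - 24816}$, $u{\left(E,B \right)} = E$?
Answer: $\frac{127159}{1037784} \approx 0.12253$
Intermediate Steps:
$D = \frac{1579}{11793}$ ($D = - \frac{3158}{1230 - 24816} = - \frac{3158}{-23586} = \left(-3158\right) \left(- \frac{1}{23586}\right) = \frac{1579}{11793} \approx 0.13389$)
$D + \frac{1}{u{\left(-88,125 \right)}} = \frac{1579}{11793} + \frac{1}{-88} = \frac{1579}{11793} - \frac{1}{88} = \frac{127159}{1037784}$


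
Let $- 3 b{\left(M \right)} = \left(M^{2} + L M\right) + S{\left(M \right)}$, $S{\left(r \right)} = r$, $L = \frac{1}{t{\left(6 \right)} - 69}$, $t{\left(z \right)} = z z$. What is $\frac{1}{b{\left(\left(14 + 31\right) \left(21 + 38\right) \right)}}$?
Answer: $- \frac{11}{25855865} \approx -4.2544 \cdot 10^{-7}$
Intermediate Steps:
$t{\left(z \right)} = z^{2}$
$L = - \frac{1}{33}$ ($L = \frac{1}{6^{2} - 69} = \frac{1}{36 - 69} = \frac{1}{-33} = - \frac{1}{33} \approx -0.030303$)
$b{\left(M \right)} = - \frac{32 M}{99} - \frac{M^{2}}{3}$ ($b{\left(M \right)} = - \frac{\left(M^{2} - \frac{M}{33}\right) + M}{3} = - \frac{M^{2} + \frac{32 M}{33}}{3} = - \frac{32 M}{99} - \frac{M^{2}}{3}$)
$\frac{1}{b{\left(\left(14 + 31\right) \left(21 + 38\right) \right)}} = \frac{1}{\frac{1}{99} \left(14 + 31\right) \left(21 + 38\right) \left(-32 - 33 \left(14 + 31\right) \left(21 + 38\right)\right)} = \frac{1}{\frac{1}{99} \cdot 45 \cdot 59 \left(-32 - 33 \cdot 45 \cdot 59\right)} = \frac{1}{\frac{1}{99} \cdot 2655 \left(-32 - 87615\right)} = \frac{1}{\frac{1}{99} \cdot 2655 \left(-87647\right)} = \frac{1}{- \frac{25855865}{11}} = - \frac{11}{25855865}$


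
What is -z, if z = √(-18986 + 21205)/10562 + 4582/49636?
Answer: -2291/24818 - √2219/10562 ≈ -0.096772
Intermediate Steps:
z = 2291/24818 + √2219/10562 (z = √2219*(1/10562) + 4582*(1/49636) = √2219/10562 + 2291/24818 = 2291/24818 + √2219/10562 ≈ 0.096772)
-z = -(2291/24818 + √2219/10562) = -2291/24818 - √2219/10562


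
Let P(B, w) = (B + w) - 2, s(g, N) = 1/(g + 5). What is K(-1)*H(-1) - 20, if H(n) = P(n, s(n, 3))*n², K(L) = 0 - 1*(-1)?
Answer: -91/4 ≈ -22.750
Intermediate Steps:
K(L) = 1 (K(L) = 0 + 1 = 1)
s(g, N) = 1/(5 + g)
P(B, w) = -2 + B + w
H(n) = n²*(-2 + n + 1/(5 + n)) (H(n) = (-2 + n + 1/(5 + n))*n² = n²*(-2 + n + 1/(5 + n)))
K(-1)*H(-1) - 20 = 1*((-1)²*(1 + (-2 - 1)*(5 - 1))/(5 - 1)) - 20 = 1*(1*(1 - 3*4)/4) - 20 = 1*(1*(¼)*(1 - 12)) - 20 = 1*(1*(¼)*(-11)) - 20 = 1*(-11/4) - 20 = -11/4 - 20 = -91/4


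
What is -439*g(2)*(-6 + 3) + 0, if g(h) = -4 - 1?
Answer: -6585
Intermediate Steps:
g(h) = -5
-439*g(2)*(-6 + 3) + 0 = -(-2195)*(-6 + 3) + 0 = -(-2195)*(-3) + 0 = -439*15 + 0 = -6585 + 0 = -6585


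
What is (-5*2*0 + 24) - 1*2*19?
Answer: -14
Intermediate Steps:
(-5*2*0 + 24) - 1*2*19 = (-10*0 + 24) - 2*19 = (0 + 24) - 38 = 24 - 38 = -14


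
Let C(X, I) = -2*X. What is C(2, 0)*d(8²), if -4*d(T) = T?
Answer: 64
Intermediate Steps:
d(T) = -T/4
C(2, 0)*d(8²) = (-2*2)*(-¼*8²) = -(-1)*64 = -4*(-16) = 64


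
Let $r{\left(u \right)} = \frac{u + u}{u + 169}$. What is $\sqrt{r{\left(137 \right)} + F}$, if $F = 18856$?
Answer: $\frac{\sqrt{49046785}}{51} \approx 137.32$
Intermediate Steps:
$r{\left(u \right)} = \frac{2 u}{169 + u}$
$\sqrt{r{\left(137 \right)} + F} = \sqrt{2 \cdot 137 \frac{1}{169 + 137} + 18856} = \sqrt{2 \cdot 137 \cdot \frac{1}{306} + 18856} = \sqrt{\frac{137}{153} + 18856} = \sqrt{\frac{2885105}{153}} = \frac{\sqrt{49046785}}{51}$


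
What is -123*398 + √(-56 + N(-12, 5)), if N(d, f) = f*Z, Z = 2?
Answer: -48954 + I*√46 ≈ -48954.0 + 6.7823*I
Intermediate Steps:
N(d, f) = 2*f (N(d, f) = f*2 = 2*f)
-123*398 + √(-56 + N(-12, 5)) = -123*398 + √(-56 + 2*5) = -48954 + √(-56 + 10) = -48954 + √(-46) = -48954 + I*√46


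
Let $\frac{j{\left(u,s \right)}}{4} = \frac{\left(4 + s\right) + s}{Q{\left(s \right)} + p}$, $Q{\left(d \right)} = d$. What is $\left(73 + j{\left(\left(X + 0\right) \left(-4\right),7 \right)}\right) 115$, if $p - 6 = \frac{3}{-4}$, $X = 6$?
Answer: $\frac{444475}{49} \approx 9070.9$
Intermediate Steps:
$p = \frac{21}{4}$ ($p = 6 + \frac{3}{-4} = 6 + 3 \left(- \frac{1}{4}\right) = 6 - \frac{3}{4} = \frac{21}{4} \approx 5.25$)
$j{\left(u,s \right)} = \frac{4 \left(4 + 2 s\right)}{\frac{21}{4} + s}$ ($j{\left(u,s \right)} = 4 \frac{\left(4 + s\right) + s}{s + \frac{21}{4}} = 4 \frac{4 + 2 s}{\frac{21}{4} + s} = \frac{4 \left(4 + 2 s\right)}{\frac{21}{4} + s}$)
$\left(73 + j{\left(\left(X + 0\right) \left(-4\right),7 \right)}\right) 115 = \left(73 + \frac{32 \left(2 + 7\right)}{21 + 4 \cdot 7}\right) 115 = \left(73 + 32 \frac{1}{21 + 28} \cdot 9\right) 115 = \left(73 + 32 \cdot \frac{1}{49} \cdot 9\right) 115 = \left(73 + \frac{288}{49}\right) 115 = \frac{3865}{49} \cdot 115 = \frac{444475}{49}$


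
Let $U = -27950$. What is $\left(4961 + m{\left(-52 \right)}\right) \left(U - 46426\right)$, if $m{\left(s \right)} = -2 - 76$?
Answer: $-363178008$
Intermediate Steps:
$m{\left(s \right)} = -78$
$\left(4961 + m{\left(-52 \right)}\right) \left(U - 46426\right) = \left(4961 - 78\right) \left(-27950 - 46426\right) = 4883 \left(-74376\right) = -363178008$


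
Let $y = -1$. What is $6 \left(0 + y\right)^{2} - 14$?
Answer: $-8$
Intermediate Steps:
$6 \left(0 + y\right)^{2} - 14 = 6 \left(0 - 1\right)^{2} - 14 = 6 \left(-1\right)^{2} - 14 = 6 \cdot 1 - 14 = 6 - 14 = -8$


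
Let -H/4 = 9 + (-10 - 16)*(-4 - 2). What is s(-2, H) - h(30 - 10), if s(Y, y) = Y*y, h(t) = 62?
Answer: 1258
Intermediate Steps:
H = -660 (H = -4*(9 + (-10 - 16)*(-4 - 2)) = -4*(9 - 26*(-6)) = -4*(9 + 156) = -4*165 = -660)
s(-2, H) - h(30 - 10) = -2*(-660) - 1*62 = 1320 - 62 = 1258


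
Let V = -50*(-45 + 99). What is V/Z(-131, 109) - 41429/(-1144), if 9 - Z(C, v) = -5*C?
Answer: 14925967/369512 ≈ 40.394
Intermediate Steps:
V = -2700 (V = -50*54 = -2700)
Z(C, v) = 9 + 5*C (Z(C, v) = 9 - (-5)*C = 9 + 5*C)
V/Z(-131, 109) - 41429/(-1144) = -2700/(9 + 5*(-131)) - 41429/(-1144) = -2700/(9 - 655) - 41429*(-1/1144) = -2700/(-646) + 41429/1144 = -2700*(-1/646) + 41429/1144 = 1350/323 + 41429/1144 = 14925967/369512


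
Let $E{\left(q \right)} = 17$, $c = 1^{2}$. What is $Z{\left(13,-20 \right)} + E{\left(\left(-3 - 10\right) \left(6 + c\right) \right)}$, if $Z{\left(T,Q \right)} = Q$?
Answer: $-3$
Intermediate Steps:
$c = 1$
$Z{\left(13,-20 \right)} + E{\left(\left(-3 - 10\right) \left(6 + c\right) \right)} = -20 + 17 = -3$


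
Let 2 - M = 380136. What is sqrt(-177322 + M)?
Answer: 4*I*sqrt(34841) ≈ 746.63*I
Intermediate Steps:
M = -380134 (M = 2 - 1*380136 = 2 - 380136 = -380134)
sqrt(-177322 + M) = sqrt(-177322 - 380134) = sqrt(-557456) = 4*I*sqrt(34841)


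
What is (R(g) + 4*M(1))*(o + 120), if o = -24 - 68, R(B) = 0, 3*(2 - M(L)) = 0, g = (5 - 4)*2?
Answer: 224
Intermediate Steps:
g = 2 (g = 1*2 = 2)
M(L) = 2 (M(L) = 2 - ⅓*0 = 2 + 0 = 2)
o = -92
(R(g) + 4*M(1))*(o + 120) = (0 + 4*2)*(-92 + 120) = (0 + 8)*28 = 8*28 = 224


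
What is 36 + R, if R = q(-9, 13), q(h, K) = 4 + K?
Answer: 53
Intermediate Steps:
R = 17 (R = 4 + 13 = 17)
36 + R = 36 + 17 = 53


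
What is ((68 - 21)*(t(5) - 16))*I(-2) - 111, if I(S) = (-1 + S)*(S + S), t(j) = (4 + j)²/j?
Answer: 9/5 ≈ 1.8000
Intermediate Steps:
t(j) = (4 + j)²/j
I(S) = 2*S*(-1 + S) (I(S) = (-1 + S)*(2*S) = 2*S*(-1 + S))
((68 - 21)*(t(5) - 16))*I(-2) - 111 = ((68 - 21)*((4 + 5)²/5 - 16))*(2*(-2)*(-1 - 2)) - 111 = (47*((⅕)*9² - 16))*(2*(-2)*(-3)) - 111 = (47*((⅕)*81 - 16))*12 - 111 = (47*(81/5 - 16))*12 - 111 = (47*(⅕))*12 - 111 = (47/5)*12 - 111 = 564/5 - 111 = 9/5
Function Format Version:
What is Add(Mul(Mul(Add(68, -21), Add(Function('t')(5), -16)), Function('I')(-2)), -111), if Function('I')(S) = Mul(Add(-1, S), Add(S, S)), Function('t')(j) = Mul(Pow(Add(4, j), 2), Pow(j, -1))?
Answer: Rational(9, 5) ≈ 1.8000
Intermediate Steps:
Function('t')(j) = Mul(Pow(j, -1), Pow(Add(4, j), 2))
Function('I')(S) = Mul(2, S, Add(-1, S)) (Function('I')(S) = Mul(Add(-1, S), Mul(2, S)) = Mul(2, S, Add(-1, S)))
Add(Mul(Mul(Add(68, -21), Add(Function('t')(5), -16)), Function('I')(-2)), -111) = Add(Mul(Mul(Add(68, -21), Add(Mul(Pow(5, -1), Pow(Add(4, 5), 2)), -16)), Mul(2, -2, Add(-1, -2))), -111) = Add(Mul(Mul(47, Add(Mul(Rational(1, 5), Pow(9, 2)), -16)), Mul(2, -2, -3)), -111) = Add(Mul(Mul(47, Add(Mul(Rational(1, 5), 81), -16)), 12), -111) = Add(Mul(Mul(47, Add(Rational(81, 5), -16)), 12), -111) = Add(Mul(Mul(47, Rational(1, 5)), 12), -111) = Add(Mul(Rational(47, 5), 12), -111) = Add(Rational(564, 5), -111) = Rational(9, 5)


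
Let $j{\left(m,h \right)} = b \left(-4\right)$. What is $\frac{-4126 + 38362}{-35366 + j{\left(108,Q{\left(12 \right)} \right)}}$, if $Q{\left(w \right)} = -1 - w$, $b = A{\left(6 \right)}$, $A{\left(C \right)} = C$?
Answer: $- \frac{17118}{17695} \approx -0.96739$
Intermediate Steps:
$b = 6$
$j{\left(m,h \right)} = -24$ ($j{\left(m,h \right)} = 6 \left(-4\right) = -24$)
$\frac{-4126 + 38362}{-35366 + j{\left(108,Q{\left(12 \right)} \right)}} = \frac{-4126 + 38362}{-35366 - 24} = \frac{34236}{-35390} = 34236 \left(- \frac{1}{35390}\right) = - \frac{17118}{17695}$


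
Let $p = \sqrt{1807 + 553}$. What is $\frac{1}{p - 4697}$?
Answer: $- \frac{4697}{22059449} - \frac{2 \sqrt{590}}{22059449} \approx -0.00021513$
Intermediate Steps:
$p = 2 \sqrt{590}$ ($p = \sqrt{2360} = 2 \sqrt{590} \approx 48.58$)
$\frac{1}{p - 4697} = \frac{1}{2 \sqrt{590} - 4697} = \frac{1}{-4697 + 2 \sqrt{590}}$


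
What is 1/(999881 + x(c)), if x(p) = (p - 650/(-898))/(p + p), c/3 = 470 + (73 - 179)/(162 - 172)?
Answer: 3236841/3236457435154 ≈ 1.0001e-6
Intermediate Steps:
c = 7209/5 (c = 3*(470 + (73 - 179)/(162 - 172)) = 3*(470 - 106/(-10)) = 3*(470 - 106*(-⅒)) = 3*(470 + 53/5) = 3*(2403/5) = 7209/5 ≈ 1441.8)
x(p) = (325/449 + p)/(2*p) (x(p) = (p - 650*(-1/898))/((2*p)) = (p + 325/449)*(1/(2*p)) = (325/449 + p)*(1/(2*p)) = (325/449 + p)/(2*p))
1/(999881 + x(c)) = 1/(999881 + (325 + 449*(7209/5))/(898*(7209/5))) = 1/(999881 + (1/898)*(5/7209)*(325 + 3236841/5)) = 1/(999881 + (1/898)*(5/7209)*(3238466/5)) = 1/(999881 + 1619233/3236841) = 1/(3236457435154/3236841) = 3236841/3236457435154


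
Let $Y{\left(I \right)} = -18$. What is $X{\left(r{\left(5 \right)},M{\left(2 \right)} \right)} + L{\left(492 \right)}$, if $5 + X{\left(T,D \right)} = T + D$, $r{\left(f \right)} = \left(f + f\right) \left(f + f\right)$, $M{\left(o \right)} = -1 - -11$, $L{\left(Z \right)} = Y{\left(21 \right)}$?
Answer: $87$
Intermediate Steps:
$L{\left(Z \right)} = -18$
$M{\left(o \right)} = 10$ ($M{\left(o \right)} = -1 + 11 = 10$)
$r{\left(f \right)} = 4 f^{2}$ ($r{\left(f \right)} = 2 f 2 f = 4 f^{2}$)
$X{\left(T,D \right)} = -5 + D + T$ ($X{\left(T,D \right)} = -5 + \left(T + D\right) = -5 + \left(D + T\right) = -5 + D + T$)
$X{\left(r{\left(5 \right)},M{\left(2 \right)} \right)} + L{\left(492 \right)} = \left(-5 + 10 + 4 \cdot 5^{2}\right) - 18 = \left(-5 + 10 + 4 \cdot 25\right) - 18 = \left(-5 + 10 + 100\right) - 18 = 105 - 18 = 87$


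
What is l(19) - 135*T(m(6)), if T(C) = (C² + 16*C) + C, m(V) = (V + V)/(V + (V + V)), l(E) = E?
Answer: -1571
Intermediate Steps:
m(V) = ⅔ (m(V) = (2*V)/(V + 2*V) = (2*V)/((3*V)) = (2*V)*(1/(3*V)) = ⅔)
T(C) = C² + 17*C
l(19) - 135*T(m(6)) = 19 - 90*(17 + ⅔) = 19 - 90*53/3 = 19 - 135*106/9 = 19 - 1590 = -1571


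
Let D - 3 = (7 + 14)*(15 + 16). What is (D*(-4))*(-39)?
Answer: 102024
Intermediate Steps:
D = 654 (D = 3 + (7 + 14)*(15 + 16) = 3 + 21*31 = 3 + 651 = 654)
(D*(-4))*(-39) = (654*(-4))*(-39) = -2616*(-39) = 102024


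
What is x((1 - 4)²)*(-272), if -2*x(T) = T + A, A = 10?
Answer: 2584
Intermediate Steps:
x(T) = -5 - T/2 (x(T) = -(T + 10)/2 = -(10 + T)/2 = -5 - T/2)
x((1 - 4)²)*(-272) = (-5 - (1 - 4)²/2)*(-272) = (-5 - ½*(-3)²)*(-272) = (-5 - ½*9)*(-272) = (-5 - 9/2)*(-272) = -19/2*(-272) = 2584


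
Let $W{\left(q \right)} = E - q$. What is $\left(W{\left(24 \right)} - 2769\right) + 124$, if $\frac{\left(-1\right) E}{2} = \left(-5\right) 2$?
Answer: $-2649$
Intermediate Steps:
$E = 20$ ($E = - 2 \left(\left(-5\right) 2\right) = \left(-2\right) \left(-10\right) = 20$)
$W{\left(q \right)} = 20 - q$
$\left(W{\left(24 \right)} - 2769\right) + 124 = \left(\left(20 - 24\right) - 2769\right) + 124 = \left(-4 - 2769\right) + 124 = -2773 + 124 = -2649$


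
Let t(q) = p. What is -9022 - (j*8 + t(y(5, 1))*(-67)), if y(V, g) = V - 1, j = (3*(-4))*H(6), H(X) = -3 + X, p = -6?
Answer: -9136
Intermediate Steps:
j = -36 (j = (3*(-4))*(-3 + 6) = -12*3 = -36)
y(V, g) = -1 + V
t(q) = -6
-9022 - (j*8 + t(y(5, 1))*(-67)) = -9022 - (-36*8 - 6*(-67)) = -9022 - (-288 + 402) = -9022 - 1*114 = -9022 - 114 = -9136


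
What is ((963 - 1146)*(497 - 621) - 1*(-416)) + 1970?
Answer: 25078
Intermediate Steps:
((963 - 1146)*(497 - 621) - 1*(-416)) + 1970 = (-183*(-124) + 416) + 1970 = (22692 + 416) + 1970 = 23108 + 1970 = 25078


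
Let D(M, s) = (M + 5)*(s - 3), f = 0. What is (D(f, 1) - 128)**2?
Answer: 19044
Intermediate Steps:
D(M, s) = (-3 + s)*(5 + M) (D(M, s) = (5 + M)*(-3 + s) = (-3 + s)*(5 + M))
(D(f, 1) - 128)**2 = ((-15 - 3*0 + 5*1 + 0*1) - 128)**2 = ((-15 + 0 + 5 + 0) - 128)**2 = (-10 - 128)**2 = (-138)**2 = 19044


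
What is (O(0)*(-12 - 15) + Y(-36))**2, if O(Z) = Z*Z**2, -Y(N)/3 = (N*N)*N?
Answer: 19591041024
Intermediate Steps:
Y(N) = -3*N**3 (Y(N) = -3*N*N*N = -3*N**2*N = -3*N**3)
O(Z) = Z**3
(O(0)*(-12 - 15) + Y(-36))**2 = (0**3*(-12 - 15) - 3*(-36)**3)**2 = (0*(-27) - 3*(-46656))**2 = (0 + 139968)**2 = 139968**2 = 19591041024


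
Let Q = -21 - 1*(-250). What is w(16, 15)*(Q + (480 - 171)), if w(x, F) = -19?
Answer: -10222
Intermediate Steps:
Q = 229 (Q = -21 + 250 = 229)
w(16, 15)*(Q + (480 - 171)) = -19*(229 + (480 - 171)) = -19*(229 + 309) = -19*538 = -10222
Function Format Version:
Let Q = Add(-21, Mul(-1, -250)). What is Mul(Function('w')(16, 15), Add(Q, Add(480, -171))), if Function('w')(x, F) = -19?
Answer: -10222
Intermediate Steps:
Q = 229 (Q = Add(-21, 250) = 229)
Mul(Function('w')(16, 15), Add(Q, Add(480, -171))) = Mul(-19, Add(229, Add(480, -171))) = Mul(-19, Add(229, 309)) = Mul(-19, 538) = -10222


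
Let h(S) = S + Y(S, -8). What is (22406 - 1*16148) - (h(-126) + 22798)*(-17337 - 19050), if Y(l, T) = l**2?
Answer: 1402652334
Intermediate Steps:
h(S) = S + S**2
(22406 - 1*16148) - (h(-126) + 22798)*(-17337 - 19050) = (22406 - 1*16148) - (-126*(1 - 126) + 22798)*(-17337 - 19050) = (22406 - 16148) - (-126*(-125) + 22798)*(-36387) = 6258 - (15750 + 22798)*(-36387) = 6258 - 38548*(-36387) = 6258 - 1*(-1402646076) = 6258 + 1402646076 = 1402652334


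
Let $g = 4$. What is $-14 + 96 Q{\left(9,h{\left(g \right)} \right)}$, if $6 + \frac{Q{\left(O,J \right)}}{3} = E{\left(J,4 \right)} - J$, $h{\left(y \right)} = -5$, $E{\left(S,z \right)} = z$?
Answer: $850$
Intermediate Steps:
$Q{\left(O,J \right)} = -6 - 3 J$ ($Q{\left(O,J \right)} = -18 + 3 \left(4 - J\right) = -18 - \left(-12 + 3 J\right) = -6 - 3 J$)
$-14 + 96 Q{\left(9,h{\left(g \right)} \right)} = -14 + 96 \left(-6 - -15\right) = -14 + 96 \left(-6 + 15\right) = -14 + 96 \cdot 9 = -14 + 864 = 850$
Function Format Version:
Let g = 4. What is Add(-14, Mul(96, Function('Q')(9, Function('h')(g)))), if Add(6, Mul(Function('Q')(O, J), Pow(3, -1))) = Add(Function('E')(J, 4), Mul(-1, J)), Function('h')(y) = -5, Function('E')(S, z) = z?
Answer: 850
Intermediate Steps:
Function('Q')(O, J) = Add(-6, Mul(-3, J)) (Function('Q')(O, J) = Add(-18, Mul(3, Add(4, Mul(-1, J)))) = Add(-18, Add(12, Mul(-3, J))) = Add(-6, Mul(-3, J)))
Add(-14, Mul(96, Function('Q')(9, Function('h')(g)))) = Add(-14, Mul(96, Add(-6, Mul(-3, -5)))) = Add(-14, Mul(96, Add(-6, 15))) = Add(-14, Mul(96, 9)) = Add(-14, 864) = 850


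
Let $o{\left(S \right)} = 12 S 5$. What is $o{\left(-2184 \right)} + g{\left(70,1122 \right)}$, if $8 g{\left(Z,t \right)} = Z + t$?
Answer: $-130891$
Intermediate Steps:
$g{\left(Z,t \right)} = \frac{Z}{8} + \frac{t}{8}$ ($g{\left(Z,t \right)} = \frac{Z + t}{8} = \frac{Z}{8} + \frac{t}{8}$)
$o{\left(S \right)} = 60 S$
$o{\left(-2184 \right)} + g{\left(70,1122 \right)} = 60 \left(-2184\right) + \left(\frac{1}{8} \cdot 70 + \frac{1}{8} \cdot 1122\right) = -131040 + \left(\frac{35}{4} + \frac{561}{4}\right) = -131040 + 149 = -130891$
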